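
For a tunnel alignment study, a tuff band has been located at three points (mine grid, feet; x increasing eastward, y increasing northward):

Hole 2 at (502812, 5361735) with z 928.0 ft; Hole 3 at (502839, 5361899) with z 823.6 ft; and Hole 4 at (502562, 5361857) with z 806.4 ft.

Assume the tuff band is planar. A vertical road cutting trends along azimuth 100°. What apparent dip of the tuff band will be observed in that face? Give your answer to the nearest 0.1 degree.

Let the plane be z = a·x + b·y + c.
Hole 3−Hole 2: 27a + 164b = −104.4;  Hole 4−Hole 2: −250a + 122b = −121.6.
Solving gives a = 0.16268, b = −0.66337.
Unit vector along 100° is (sin 100°, cos 100°) = (0.9848, -0.1736).
Slope in that direction = a·(0.9848) + b·(-0.1736) = 0.27540.
Apparent dip = arctan|0.27540| = 15.4° (true dip is 34.3°, so apparent ≤ true as expected).

15.4°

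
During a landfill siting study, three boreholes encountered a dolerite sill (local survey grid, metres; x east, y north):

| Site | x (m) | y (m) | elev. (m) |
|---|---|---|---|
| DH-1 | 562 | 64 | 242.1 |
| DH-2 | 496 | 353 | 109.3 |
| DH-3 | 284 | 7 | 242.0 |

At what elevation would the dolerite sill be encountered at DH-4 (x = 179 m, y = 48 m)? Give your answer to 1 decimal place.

Let the plane be z = a·x + b·y + c.
DH-2−DH-1: −66a + 289b = −132.8;  DH-3−DH-1: −278a − 57b = −0.1.
Solving gives a = 0.09035, b = −0.43888.
Then c = 242.1 − a·562 − b·64 = 219.41.
At (179, 48): z = 16.2 − 21.1 + 219.41 = 214.5 m.

214.5 m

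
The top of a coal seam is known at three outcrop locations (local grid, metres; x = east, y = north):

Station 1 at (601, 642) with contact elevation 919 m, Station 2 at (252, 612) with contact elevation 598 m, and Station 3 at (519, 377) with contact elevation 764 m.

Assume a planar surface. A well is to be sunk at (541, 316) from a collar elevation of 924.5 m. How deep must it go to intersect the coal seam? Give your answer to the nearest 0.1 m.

159.7 m

Two edge vectors: Station 1→Station 2 = (-349, -30, -321), Station 1→Station 3 = (-82, -265, -155).
Normal n = (Station 1→Station 2) × (Station 1→Station 3) = (-80415, -27773, 90025).
So ∂z/∂x = −n_x/n_z = 0.89325 and ∂z/∂y = −n_y/n_z = 0.30850.
Intercept c from Station 1: 919 − 536.84 − 198.06 = 184.10.
At (541, 316): z_contact = 483.25 + 97.49 + 184.10 = 764.83 m.
Depth below ground = 924.5 − 764.83 = 159.7 m.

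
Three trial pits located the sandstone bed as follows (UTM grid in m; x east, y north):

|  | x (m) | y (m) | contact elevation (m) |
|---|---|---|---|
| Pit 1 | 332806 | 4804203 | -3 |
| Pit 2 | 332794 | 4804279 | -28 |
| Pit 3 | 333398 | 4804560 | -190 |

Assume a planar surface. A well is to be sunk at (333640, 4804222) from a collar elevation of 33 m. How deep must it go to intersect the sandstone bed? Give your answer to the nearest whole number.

132 m

Let the plane be z = a·x + b·y + c.
Pit 2−Pit 1: −12a + 76b = −25;  Pit 3−Pit 1: 592a + 357b = −187.
Solving gives a = −0.10729361, b = −0.34588846.
Then c = -3 − a·332806 − b·4804203 = 1697423.36.
At (333640, 4804222): z_contact = −35797.4 − 1661725.0 + 1697423.36 = -99.1 m.
Depth below ground = 33 − (-99.1) = 132 m.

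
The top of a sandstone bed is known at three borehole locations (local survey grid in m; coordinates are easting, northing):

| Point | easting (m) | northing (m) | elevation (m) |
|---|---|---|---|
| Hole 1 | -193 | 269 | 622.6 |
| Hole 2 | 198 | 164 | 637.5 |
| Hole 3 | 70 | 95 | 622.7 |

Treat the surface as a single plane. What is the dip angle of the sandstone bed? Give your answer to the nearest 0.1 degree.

Two edge vectors: Hole 1→Hole 2 = (391, -105, 14.9), Hole 1→Hole 3 = (263, -174, 0.1).
Normal n = (Hole 1→Hole 2) × (Hole 1→Hole 3) = (2582.1, 3879.6, -40419).
So ∂z/∂easting = −n_x/n_z = 0.06388 and ∂z/∂northing = −n_y/n_z = 0.09598.
Gradient magnitude |∇z| = √(a² + b²) = √(0.00408 + 0.00921) = 0.11530.
True dip = arctan(0.11530) = 6.6°, dipping toward SSW (azimuth ≈ 214°).

6.6°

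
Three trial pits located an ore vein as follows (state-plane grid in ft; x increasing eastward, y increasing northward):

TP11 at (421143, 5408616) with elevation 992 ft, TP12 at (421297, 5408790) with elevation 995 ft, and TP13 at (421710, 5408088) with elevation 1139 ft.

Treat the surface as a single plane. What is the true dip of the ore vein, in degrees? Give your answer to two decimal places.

Two edge vectors: TP11→TP12 = (154, 174, 3), TP11→TP13 = (567, -528, 147).
Normal n = (TP11→TP12) × (TP11→TP13) = (27162, -20937, -179970).
So ∂z/∂x = −n_x/n_z = 0.15093 and ∂z/∂y = −n_y/n_z = −0.11634.
Gradient magnitude |∇z| = √(a² + b²) = √(0.02278 + 0.01353) = 0.19056.
True dip = arctan(0.19056) = 10.79°, dipping toward NW (azimuth ≈ 308°).

10.79°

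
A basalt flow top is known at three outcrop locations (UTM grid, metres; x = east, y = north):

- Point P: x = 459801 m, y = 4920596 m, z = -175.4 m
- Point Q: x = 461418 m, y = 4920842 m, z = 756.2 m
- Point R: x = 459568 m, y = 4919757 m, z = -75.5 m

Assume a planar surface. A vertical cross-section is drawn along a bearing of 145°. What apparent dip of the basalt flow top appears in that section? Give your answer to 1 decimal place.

30.7°

Two edge vectors: Point P→Point Q = (1617, 246, 931.6), Point P→Point R = (-233, -839, 99.9).
Normal n = (Point P→Point Q) × (Point P→Point R) = (806187.8, -378601.1, -1299345).
So ∂z/∂x = −n_x/n_z = 0.62046 and ∂z/∂y = −n_y/n_z = −0.29138.
Unit vector along 145° is (sin 145°, cos 145°) = (0.5736, -0.8192).
Slope in that direction = a·(0.5736) + b·(-0.8192) = 0.59456.
Apparent dip = arctan|0.59456| = 30.7° (true dip is 34.4°, so apparent ≤ true as expected).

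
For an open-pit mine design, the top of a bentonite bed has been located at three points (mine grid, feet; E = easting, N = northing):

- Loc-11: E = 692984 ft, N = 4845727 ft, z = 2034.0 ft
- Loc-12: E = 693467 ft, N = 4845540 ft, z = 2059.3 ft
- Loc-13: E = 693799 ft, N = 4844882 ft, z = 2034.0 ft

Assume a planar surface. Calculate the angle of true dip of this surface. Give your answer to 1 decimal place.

6.6°

Two edge vectors: Loc-11→Loc-12 = (483, -187, 25.3), Loc-11→Loc-13 = (815, -845, 0).
Normal n = (Loc-11→Loc-12) × (Loc-11→Loc-13) = (21378.5, 20619.5, -255730).
So ∂z/∂E = −n_x/n_z = 0.08360 and ∂z/∂N = −n_y/n_z = 0.08063.
Gradient magnitude |∇z| = √(a² + b²) = √(0.00699 + 0.00650) = 0.11615.
True dip = arctan(0.11615) = 6.6°, dipping toward SW (azimuth ≈ 226°).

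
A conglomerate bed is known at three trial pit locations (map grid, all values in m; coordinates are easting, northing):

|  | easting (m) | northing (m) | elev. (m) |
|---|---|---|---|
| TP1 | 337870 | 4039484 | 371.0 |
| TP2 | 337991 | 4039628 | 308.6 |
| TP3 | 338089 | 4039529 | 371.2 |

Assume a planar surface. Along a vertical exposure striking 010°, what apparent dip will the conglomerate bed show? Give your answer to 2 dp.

Let the plane be z = a·easting + b·northing + c.
TP2−TP1: 121a + 144b = −62.4;  TP3−TP1: 219a + 45b = 0.2.
Solving gives a = 0.10873, b = −0.52469.
Unit vector along 010° is (sin 10°, cos 10°) = (0.1736, 0.9848).
Slope in that direction = a·(0.1736) + b·(0.9848) = −0.49784.
Apparent dip = arctan|0.49784| = 26.47° (true dip is 28.2°, so apparent ≤ true as expected).

26.47°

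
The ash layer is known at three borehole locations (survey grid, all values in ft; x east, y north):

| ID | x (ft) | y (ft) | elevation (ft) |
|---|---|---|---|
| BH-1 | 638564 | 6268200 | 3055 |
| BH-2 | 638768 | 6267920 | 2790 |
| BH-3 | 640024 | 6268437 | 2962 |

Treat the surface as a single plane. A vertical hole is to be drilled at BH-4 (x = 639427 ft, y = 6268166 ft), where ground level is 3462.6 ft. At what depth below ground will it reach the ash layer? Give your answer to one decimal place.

Let the plane be z = a·x + b·y + c.
BH-2−BH-1: 204a − 280b = −265;  BH-3−BH-1: 1460a + 237b = −93.
Solving gives a = −0.194346251, b = 0.804833446.
Then c = 3055 − a·638564 − b·6268200 = −4917699.48.
At (639427, 6268166): z_contact = −124270.24 + 5044829.64 − 4917699.48 = 2859.91 ft.
Depth below ground = 3462.6 − 2859.91 = 602.7 ft.

602.7 ft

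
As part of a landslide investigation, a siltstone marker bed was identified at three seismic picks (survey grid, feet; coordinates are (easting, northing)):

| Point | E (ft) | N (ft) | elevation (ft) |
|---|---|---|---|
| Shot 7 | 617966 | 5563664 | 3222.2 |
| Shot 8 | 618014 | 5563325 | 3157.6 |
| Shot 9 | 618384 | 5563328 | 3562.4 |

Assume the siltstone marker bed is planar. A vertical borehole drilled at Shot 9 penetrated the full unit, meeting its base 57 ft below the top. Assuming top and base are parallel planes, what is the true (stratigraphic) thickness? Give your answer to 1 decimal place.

37.5 ft

Two edge vectors: Shot 7→Shot 8 = (48, -339, -64.6), Shot 7→Shot 9 = (418, -336, 340.2).
Normal n = (Shot 7→Shot 8) × (Shot 7→Shot 9) = (-137033.4, -43332.4, 125574).
So ∂z/∂E = −n_x/n_z = 1.09126 and ∂z/∂N = −n_y/n_z = 0.34507.
|∇z| = √(a²+b²) = 1.14452, so dip δ = arctan(1.14452) = 48.86°.
True thickness = vertical thickness × cos δ = 57 × cos 48.86° = 37.5 ft.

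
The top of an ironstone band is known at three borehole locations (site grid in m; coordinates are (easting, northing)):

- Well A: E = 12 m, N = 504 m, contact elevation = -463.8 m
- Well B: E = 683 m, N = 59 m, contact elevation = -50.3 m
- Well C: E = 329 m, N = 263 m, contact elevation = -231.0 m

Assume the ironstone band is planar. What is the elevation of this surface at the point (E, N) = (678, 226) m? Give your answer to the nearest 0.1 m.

Two edge vectors: Well A→Well B = (671, -445, 413.5), Well A→Well C = (317, -241, 232.8).
Normal n = (Well A→Well B) × (Well A→Well C) = (-3942.5, -25129.3, -20646).
So ∂z/∂E = −n_x/n_z = −0.19096 and ∂z/∂N = −n_y/n_z = −1.21715.
Intercept c from Well A: -463.8 + 2.29 + 613.44 = 151.94.
At (678, 226): z = −129.5 − 275.1 + 151.94 = -252.6 m.

-252.6 m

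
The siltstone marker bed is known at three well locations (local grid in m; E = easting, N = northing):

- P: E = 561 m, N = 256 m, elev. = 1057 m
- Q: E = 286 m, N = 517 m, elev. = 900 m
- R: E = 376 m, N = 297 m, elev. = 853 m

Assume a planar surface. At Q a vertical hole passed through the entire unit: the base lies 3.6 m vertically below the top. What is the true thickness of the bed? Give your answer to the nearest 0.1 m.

2.0 m

Two edge vectors: P→Q = (-275, 261, -157), P→R = (-185, 41, -204).
Normal n = (P→Q) × (P→R) = (-46807, -27055, 37010).
So ∂z/∂E = −n_x/n_z = 1.26471 and ∂z/∂N = −n_y/n_z = 0.73102.
|∇z| = √(a²+b²) = 1.46078, so dip δ = arctan(1.46078) = 55.61°.
True thickness = vertical thickness × cos δ = 3.6 × cos 55.61° = 2.0 m.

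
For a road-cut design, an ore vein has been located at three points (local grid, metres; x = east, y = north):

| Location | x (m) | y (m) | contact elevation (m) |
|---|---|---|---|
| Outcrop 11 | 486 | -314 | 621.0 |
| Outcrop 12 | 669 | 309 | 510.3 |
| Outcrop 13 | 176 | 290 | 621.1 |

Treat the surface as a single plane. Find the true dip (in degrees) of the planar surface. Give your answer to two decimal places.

13.91°

Let the plane be z = a·x + b·y + c.
Outcrop 12−Outcrop 11: 183a + 623b = −110.7;  Outcrop 13−Outcrop 11: −310a + 604b = 0.1.
Solving gives a = −0.22039, b = −0.11295.
Gradient magnitude |∇z| = √(a² + b²) = √(0.04857 + 0.01276) = 0.24765.
True dip = arctan(0.24765) = 13.91°, dipping toward ENE (azimuth ≈ 063°).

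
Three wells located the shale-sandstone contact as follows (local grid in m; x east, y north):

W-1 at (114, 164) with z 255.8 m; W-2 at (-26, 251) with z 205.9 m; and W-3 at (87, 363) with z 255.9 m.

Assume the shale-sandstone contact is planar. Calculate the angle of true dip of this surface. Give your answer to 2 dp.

21.47°

Let the plane be z = a·x + b·y + c.
W-2−W-1: −140a + 87b = −49.9;  W-3−W-1: −27a + 199b = 0.1.
Solving gives a = 0.38959, b = 0.05336.
Gradient magnitude |∇z| = √(a² + b²) = √(0.15178 + 0.00285) = 0.39323.
True dip = arctan(0.39323) = 21.47°, dipping toward W (azimuth ≈ 262°).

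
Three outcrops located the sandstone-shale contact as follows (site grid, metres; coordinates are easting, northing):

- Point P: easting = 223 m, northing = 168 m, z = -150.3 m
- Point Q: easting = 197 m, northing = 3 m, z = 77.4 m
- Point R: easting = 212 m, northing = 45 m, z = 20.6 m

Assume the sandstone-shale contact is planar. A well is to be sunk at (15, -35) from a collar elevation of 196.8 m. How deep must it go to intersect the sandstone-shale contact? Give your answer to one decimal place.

Let the plane be z = a·easting + b·northing + c.
Point Q−Point P: −26a − 165b = 227.7;  Point R−Point P: −11a − 123b = 170.9.
Solving gives a = 0.13839, b = −1.40181.
Then c = -150.3 − a·223 − b·168 = 54.34.
At (15, -35): z_contact = 2.08 + 49.06 + 54.34 = 105.48 m.
Depth below ground = 196.8 − 105.48 = 91.3 m.

91.3 m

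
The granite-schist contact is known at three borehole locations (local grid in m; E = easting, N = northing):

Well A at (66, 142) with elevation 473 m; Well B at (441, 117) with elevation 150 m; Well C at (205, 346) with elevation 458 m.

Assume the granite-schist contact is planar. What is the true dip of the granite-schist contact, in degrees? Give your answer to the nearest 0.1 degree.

Let the plane be z = a·E + b·N + c.
Well B−Well A: 375a − 25b = −323;  Well C−Well A: 139a + 204b = −15.
Solving gives a = −0.82860, b = 0.49105.
Gradient magnitude |∇z| = √(a² + b²) = √(0.68657 + 0.24113) = 0.96317.
True dip = arctan(0.96317) = 43.9°, dipping toward ESE (azimuth ≈ 121°).

43.9°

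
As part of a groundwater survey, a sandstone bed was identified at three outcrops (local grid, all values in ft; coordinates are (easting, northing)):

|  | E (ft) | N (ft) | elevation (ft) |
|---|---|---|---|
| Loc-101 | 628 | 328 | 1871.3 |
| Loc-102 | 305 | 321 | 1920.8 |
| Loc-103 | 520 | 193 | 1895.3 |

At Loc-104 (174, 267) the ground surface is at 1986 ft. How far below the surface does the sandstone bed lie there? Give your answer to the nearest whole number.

42 ft

Let the plane be z = a·E + b·N + c.
Loc-102−Loc-101: −323a − 7b = 49.5;  Loc-103−Loc-101: −108a − 135b = 24.
Solving gives a = −0.15203, b = −0.05615.
Then c = 1871.3 − a·628 − b·328 = 1985.19.
At (174, 267): z_contact = −26.5 − 15.0 + 1985.19 = 1943.7 ft.
Depth below ground = 1986 − 1943.7 = 42 ft.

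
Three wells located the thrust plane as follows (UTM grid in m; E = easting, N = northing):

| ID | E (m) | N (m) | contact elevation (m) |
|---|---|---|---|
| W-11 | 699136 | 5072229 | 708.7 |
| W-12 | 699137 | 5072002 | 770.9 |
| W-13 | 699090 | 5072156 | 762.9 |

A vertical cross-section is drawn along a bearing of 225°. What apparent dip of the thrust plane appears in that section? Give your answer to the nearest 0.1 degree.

Two edge vectors: W-11→W-12 = (1, -227, 62.2), W-11→W-13 = (-46, -73, 54.2).
Normal n = (W-11→W-12) × (W-11→W-13) = (-7762.8, -2915.4, -10515).
So ∂z/∂E = −n_x/n_z = −0.73826 and ∂z/∂N = −n_y/n_z = −0.27726.
Unit vector along 225° is (sin 225°, cos 225°) = (-0.7071, -0.7071).
Slope in that direction = a·(-0.7071) + b·(-0.7071) = 0.71808.
Apparent dip = arctan|0.71808| = 35.7° (true dip is 38.3°, so apparent ≤ true as expected).

35.7°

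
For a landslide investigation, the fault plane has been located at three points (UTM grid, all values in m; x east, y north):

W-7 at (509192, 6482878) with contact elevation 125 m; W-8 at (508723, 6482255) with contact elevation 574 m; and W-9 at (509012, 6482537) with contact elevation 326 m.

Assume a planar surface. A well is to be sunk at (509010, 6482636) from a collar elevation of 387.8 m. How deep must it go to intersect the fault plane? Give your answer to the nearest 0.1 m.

88.5 m

Two edge vectors: W-7→W-8 = (-469, -623, 449), W-7→W-9 = (-180, -341, 201).
Normal n = (W-7→W-8) × (W-7→W-9) = (27886, 13449, 47789).
So ∂z/∂x = −n_x/n_z = −0.583523405 and ∂z/∂y = −n_y/n_z = −0.281424596.
Intercept c from W-7: 125 + 297125.45 + 1824441.32 = 2121691.77.
At (509010, 6482636): z_contact = −297019.25 − 1824373.21 + 2121691.77 = 299.31 m.
Depth below ground = 387.8 − 299.31 = 88.5 m.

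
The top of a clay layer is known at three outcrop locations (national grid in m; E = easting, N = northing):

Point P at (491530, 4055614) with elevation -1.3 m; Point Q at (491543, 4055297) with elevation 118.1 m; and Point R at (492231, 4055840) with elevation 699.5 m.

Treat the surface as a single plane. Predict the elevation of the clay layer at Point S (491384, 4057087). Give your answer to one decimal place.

-650.8 m

Let the plane be z = a·E + b·N + c.
Point Q−Point P: 13a − 317b = 119.4;  Point R−Point P: 701a + 226b = 700.8.
Solving gives a = 1.106517732, b = −0.331278453.
Then c = -1.3 − a·491530 − b·4055614 = 799649.57.
At (491384, 4057087): z = 543725.1 − 1344025.5 + 799649.57 = -650.8 m.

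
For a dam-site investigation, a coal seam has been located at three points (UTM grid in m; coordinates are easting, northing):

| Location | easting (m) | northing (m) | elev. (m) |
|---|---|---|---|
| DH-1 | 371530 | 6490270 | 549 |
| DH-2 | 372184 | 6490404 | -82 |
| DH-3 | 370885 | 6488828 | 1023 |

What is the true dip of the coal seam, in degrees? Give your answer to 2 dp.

44.84°

Let the plane be z = a·easting + b·northing + c.
DH-2−DH-1: 654a + 134b = −631;  DH-3−DH-1: −645a − 1442b = 474.
Solving gives a = −0.98803, b = 0.11323.
Gradient magnitude |∇z| = √(a² + b²) = √(0.97621 + 0.01282) = 0.99450.
True dip = arctan(0.99450) = 44.84°, dipping toward E (azimuth ≈ 097°).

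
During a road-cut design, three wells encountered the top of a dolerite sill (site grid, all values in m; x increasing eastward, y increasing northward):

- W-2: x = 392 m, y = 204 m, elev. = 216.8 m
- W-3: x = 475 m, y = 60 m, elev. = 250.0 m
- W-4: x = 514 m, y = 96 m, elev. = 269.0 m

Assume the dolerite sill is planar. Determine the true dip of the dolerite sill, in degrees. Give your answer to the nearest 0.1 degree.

24.6°

Two edge vectors: W-2→W-3 = (83, -144, 33.2), W-2→W-4 = (122, -108, 52.2).
Normal n = (W-2→W-3) × (W-2→W-4) = (-3931.2, -282.2, 8604).
So ∂z/∂x = −n_x/n_z = 0.45690 and ∂z/∂y = −n_y/n_z = 0.03280.
Gradient magnitude |∇z| = √(a² + b²) = √(0.20876 + 0.00108) = 0.45808.
True dip = arctan(0.45808) = 24.6°, dipping toward W (azimuth ≈ 266°).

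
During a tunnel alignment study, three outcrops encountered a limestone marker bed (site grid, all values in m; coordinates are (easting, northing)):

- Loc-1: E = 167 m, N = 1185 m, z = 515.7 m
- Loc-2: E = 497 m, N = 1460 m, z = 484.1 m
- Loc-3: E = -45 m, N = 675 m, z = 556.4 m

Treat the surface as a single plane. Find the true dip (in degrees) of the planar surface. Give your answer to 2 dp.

Let the plane be z = a·E + b·N + c.
Loc-2−Loc-1: 330a + 275b = −31.6;  Loc-3−Loc-1: −212a − 510b = 40.7.
Solving gives a = −0.04476, b = −0.06120.
Gradient magnitude |∇z| = √(a² + b²) = √(0.00200 + 0.00375) = 0.07582.
True dip = arctan(0.07582) = 4.34°, dipping toward NE (azimuth ≈ 036°).

4.34°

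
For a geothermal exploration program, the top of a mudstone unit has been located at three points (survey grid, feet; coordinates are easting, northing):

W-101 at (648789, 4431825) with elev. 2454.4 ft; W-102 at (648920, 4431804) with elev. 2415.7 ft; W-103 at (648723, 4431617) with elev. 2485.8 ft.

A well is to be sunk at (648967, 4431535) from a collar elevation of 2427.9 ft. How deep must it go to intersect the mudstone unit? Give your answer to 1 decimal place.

11.8 ft

Let the plane be z = a·easting + b·northing + c.
W-102−W-101: 131a − 21b = −38.7;  W-103−W-101: −66a − 208b = 31.4.
Solving gives a = −0.304148914, b = −0.054452748.
Then c = 2454.4 − a·648789 − b·4431825 = 441107.92.
At (648967, 4431535): z_contact = −197382.61 − 241309.26 + 441107.92 = 2416.05 ft.
Depth below ground = 2427.9 − 2416.05 = 11.8 ft.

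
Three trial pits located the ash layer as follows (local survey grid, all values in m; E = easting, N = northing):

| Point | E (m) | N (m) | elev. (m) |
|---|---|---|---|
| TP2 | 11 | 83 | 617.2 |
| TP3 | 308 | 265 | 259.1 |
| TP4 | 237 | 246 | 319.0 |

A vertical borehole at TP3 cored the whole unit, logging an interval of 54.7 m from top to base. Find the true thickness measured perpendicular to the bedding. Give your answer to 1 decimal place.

Let the plane be z = a·E + b·N + c.
TP3−TP2: 297a + 182b = −358.1;  TP4−TP2: 226a + 163b = −298.2.
Solving gives a = −0.56298, b = −1.04888.
|∇z| = √(a²+b²) = 1.19042, so dip δ = arctan(1.19042) = 49.97°.
True thickness = vertical thickness × cos δ = 54.7 × cos 49.97° = 35.2 m.

35.2 m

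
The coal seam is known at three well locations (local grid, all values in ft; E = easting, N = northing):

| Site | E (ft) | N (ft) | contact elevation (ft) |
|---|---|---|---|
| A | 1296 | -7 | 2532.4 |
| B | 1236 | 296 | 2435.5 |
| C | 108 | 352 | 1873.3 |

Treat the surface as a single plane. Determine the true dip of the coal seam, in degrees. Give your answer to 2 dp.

28.19°

Two edge vectors: A→B = (-60, 303, -96.9), A→C = (-1188, 359, -659.1).
Normal n = (A→B) × (A→C) = (-164920.2, 75571.2, 338424).
So ∂z/∂E = −n_x/n_z = 0.48732 and ∂z/∂N = −n_y/n_z = −0.22330.
Gradient magnitude |∇z| = √(a² + b²) = √(0.23748 + 0.04986) = 0.53604.
True dip = arctan(0.53604) = 28.19°, dipping toward WNW (azimuth ≈ 295°).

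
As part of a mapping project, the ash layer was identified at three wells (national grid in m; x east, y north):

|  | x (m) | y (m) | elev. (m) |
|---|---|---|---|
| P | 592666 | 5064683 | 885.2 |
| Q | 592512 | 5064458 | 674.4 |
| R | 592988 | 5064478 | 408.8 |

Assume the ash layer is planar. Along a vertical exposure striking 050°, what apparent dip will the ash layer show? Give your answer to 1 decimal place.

Let the plane be z = a·x + b·y + c.
Q−P: −154a − 225b = −210.8;  R−P: 322a − 205b = −476.4.
Solving gives a = −0.61504, b = 1.35785.
Unit vector along 050° is (sin 50°, cos 50°) = (0.7660, 0.6428).
Slope in that direction = a·(0.7660) + b·(0.6428) = 0.40166.
Apparent dip = arctan|0.40166| = 21.9° (true dip is 56.1°, so apparent ≤ true as expected).

21.9°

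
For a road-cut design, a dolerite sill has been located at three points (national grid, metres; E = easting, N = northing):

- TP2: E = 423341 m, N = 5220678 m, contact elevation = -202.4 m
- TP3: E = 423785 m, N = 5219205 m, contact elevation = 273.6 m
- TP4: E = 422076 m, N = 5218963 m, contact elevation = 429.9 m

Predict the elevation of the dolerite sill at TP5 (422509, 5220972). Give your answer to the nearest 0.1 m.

Two edge vectors: TP2→TP3 = (444, -1473, 476), TP2→TP4 = (-1265, -1715, 632.3).
Normal n = (TP2→TP3) × (TP2→TP4) = (-115037.9, -882881.2, -2624805).
So ∂z/∂E = −n_x/n_z = −0.043827218 and ∂z/∂N = −n_y/n_z = −0.336360682.
Intercept c from TP2: -202.4 + 18553.86 + 1756030.81 = 1774382.27.
At (422509, 5220972): z = −18517.4 − 1756129.7 + 1774382.27 = -264.8 m.

-264.8 m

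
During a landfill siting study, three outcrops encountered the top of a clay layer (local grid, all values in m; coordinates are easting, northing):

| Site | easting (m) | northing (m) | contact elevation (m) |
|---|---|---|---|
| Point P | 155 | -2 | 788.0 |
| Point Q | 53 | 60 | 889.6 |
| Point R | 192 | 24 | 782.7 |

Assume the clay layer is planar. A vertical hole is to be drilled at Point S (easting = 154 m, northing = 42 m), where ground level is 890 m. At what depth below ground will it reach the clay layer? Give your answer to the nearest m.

Let the plane be z = a·easting + b·northing + c.
Point Q−Point P: −102a + 62b = 101.6;  Point R−Point P: 37a + 26b = −5.3.
Solving gives a = −0.60053, b = 0.65075.
Then c = 788 − a·155 − b·-2 = 882.38.
At (154, 42): z_contact = −92.5 + 27.3 + 882.38 = 817.2 m.
Depth below ground = 890 − 817.2 = 73 m.

73 m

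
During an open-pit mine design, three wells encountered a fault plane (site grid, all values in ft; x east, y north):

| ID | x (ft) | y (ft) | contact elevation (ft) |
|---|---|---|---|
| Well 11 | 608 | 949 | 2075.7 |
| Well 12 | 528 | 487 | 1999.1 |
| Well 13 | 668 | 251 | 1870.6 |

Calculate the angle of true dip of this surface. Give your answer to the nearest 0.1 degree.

Let the plane be z = a·x + b·y + c.
Well 12−Well 11: −80a − 462b = −76.6;  Well 13−Well 11: 60a − 698b = −205.1.
Solving gives a = −0.49413, b = 0.25136.
Gradient magnitude |∇z| = √(a² + b²) = √(0.24416 + 0.06318) = 0.55439.
True dip = arctan(0.55439) = 29.0°, dipping toward ESE (azimuth ≈ 117°).

29.0°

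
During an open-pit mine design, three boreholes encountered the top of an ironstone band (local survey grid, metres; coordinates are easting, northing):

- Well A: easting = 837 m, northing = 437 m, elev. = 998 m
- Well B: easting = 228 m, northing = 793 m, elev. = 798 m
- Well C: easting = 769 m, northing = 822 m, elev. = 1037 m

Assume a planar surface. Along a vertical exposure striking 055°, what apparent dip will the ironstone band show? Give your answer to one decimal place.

Let the plane be z = a·easting + b·northing + c.
Well B−Well A: −609a + 356b = −200;  Well C−Well A: −68a + 385b = 39.
Solving gives a = 0.43225, b = 0.17764.
Unit vector along 055° is (sin 55°, cos 55°) = (0.8192, 0.5736).
Slope in that direction = a·(0.8192) + b·(0.5736) = 0.45597.
Apparent dip = arctan|0.45597| = 24.5° (true dip is 25.0°, so apparent ≤ true as expected).

24.5°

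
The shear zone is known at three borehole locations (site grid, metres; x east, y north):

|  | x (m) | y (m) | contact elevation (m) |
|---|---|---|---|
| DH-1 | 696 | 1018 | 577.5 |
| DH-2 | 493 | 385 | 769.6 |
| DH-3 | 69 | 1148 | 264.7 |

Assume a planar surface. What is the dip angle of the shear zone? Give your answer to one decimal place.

Two edge vectors: DH-1→DH-2 = (-203, -633, 192.1), DH-1→DH-3 = (-627, 130, -312.8).
Normal n = (DH-1→DH-2) × (DH-1→DH-3) = (173029.4, -183945.1, -423281).
So ∂z/∂x = −n_x/n_z = 0.40878 and ∂z/∂y = −n_y/n_z = −0.43457.
Gradient magnitude |∇z| = √(a² + b²) = √(0.16710 + 0.18885) = 0.59662.
True dip = arctan(0.59662) = 30.8°, dipping toward NW (azimuth ≈ 317°).

30.8°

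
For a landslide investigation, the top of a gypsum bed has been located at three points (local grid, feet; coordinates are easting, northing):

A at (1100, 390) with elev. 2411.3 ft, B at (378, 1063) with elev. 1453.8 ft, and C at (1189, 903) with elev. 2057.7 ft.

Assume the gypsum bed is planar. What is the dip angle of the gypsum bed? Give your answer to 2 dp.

Let the plane be z = a·easting + b·northing + c.
B−A: −722a + 673b = −957.5;  C−A: 89a + 513b = −353.6.
Solving gives a = 0.58851, b = −0.79138.
Gradient magnitude |∇z| = √(a² + b²) = √(0.34634 + 0.62628) = 0.98622.
True dip = arctan(0.98622) = 44.60°, dipping toward NW (azimuth ≈ 323°).

44.60°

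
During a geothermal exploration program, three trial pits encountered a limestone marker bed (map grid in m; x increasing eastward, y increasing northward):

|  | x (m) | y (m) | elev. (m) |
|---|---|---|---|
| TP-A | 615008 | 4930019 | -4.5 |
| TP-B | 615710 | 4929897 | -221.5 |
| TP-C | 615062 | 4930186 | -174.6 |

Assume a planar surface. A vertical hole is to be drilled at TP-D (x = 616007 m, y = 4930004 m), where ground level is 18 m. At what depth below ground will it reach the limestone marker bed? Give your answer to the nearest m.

469 m

Let the plane be z = a·x + b·y + c.
TP-B−TP-A: 702a − 122b = −217;  TP-C−TP-A: 54a + 167b = −170.1.
Solving gives a = −0.46026716, b = −0.86973397.
Then c = -4.5 − a·615008 − b·4930019 = 4570868.50.
At (616007, 4930004): z_contact = −283527.8 − 4287792.0 + 4570868.50 = -451.3 m.
Depth below ground = 18 − (-451.3) = 469 m.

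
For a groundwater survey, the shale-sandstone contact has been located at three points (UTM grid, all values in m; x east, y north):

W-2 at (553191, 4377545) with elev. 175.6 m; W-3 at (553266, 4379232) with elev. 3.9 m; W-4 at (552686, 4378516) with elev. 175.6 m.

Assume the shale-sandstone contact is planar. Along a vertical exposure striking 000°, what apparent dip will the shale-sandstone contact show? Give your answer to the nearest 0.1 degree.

Two edge vectors: W-2→W-3 = (75, 1687, -171.7), W-2→W-4 = (-505, 971, 0).
Normal n = (W-2→W-3) × (W-2→W-4) = (166720.7, 86708.5, 924760).
So ∂z/∂x = −n_x/n_z = −0.18029 and ∂z/∂y = −n_y/n_z = −0.09376.
Unit vector along 000° is (sin 0°, cos 0°) = (0.0000, 1.0000).
Slope in that direction = a·(0.0000) + b·(1.0000) = −0.09376.
Apparent dip = arctan|0.09376| = 5.4° (true dip is 11.5°, so apparent ≤ true as expected).

5.4°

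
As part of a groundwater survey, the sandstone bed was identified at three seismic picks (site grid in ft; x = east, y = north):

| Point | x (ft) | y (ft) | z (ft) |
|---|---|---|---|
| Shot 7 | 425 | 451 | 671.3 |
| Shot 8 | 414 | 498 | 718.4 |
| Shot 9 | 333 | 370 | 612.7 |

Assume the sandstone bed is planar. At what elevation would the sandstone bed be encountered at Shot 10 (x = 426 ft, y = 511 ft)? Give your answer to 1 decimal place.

728.4 ft

Two edge vectors: Shot 7→Shot 8 = (-11, 47, 47.1), Shot 7→Shot 9 = (-92, -81, -58.6).
Normal n = (Shot 7→Shot 8) × (Shot 7→Shot 9) = (1060.9, -4977.8, 5215).
So ∂z/∂x = −n_x/n_z = −0.20343 and ∂z/∂y = −n_y/n_z = 0.95452.
Intercept c from Shot 7: 671.3 + 86.46 − 430.49 = 327.27.
At (426, 511): z = −86.7 + 487.8 + 327.27 = 728.4 ft.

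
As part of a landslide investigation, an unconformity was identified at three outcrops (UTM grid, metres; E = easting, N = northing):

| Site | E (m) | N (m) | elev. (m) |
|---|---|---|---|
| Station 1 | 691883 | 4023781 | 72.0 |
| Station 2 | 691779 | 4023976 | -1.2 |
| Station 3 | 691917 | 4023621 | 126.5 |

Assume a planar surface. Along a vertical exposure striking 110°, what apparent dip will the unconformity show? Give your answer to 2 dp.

11.88°

Let the plane be z = a·E + b·N + c.
Station 2−Station 1: −104a + 195b = −73.2;  Station 3−Station 1: 34a − 160b = 54.5.
Solving gives a = 0.10834, b = −0.31760.
Unit vector along 110° is (sin 110°, cos 110°) = (0.9397, -0.3420).
Slope in that direction = a·(0.9397) + b·(-0.3420) = 0.21043.
Apparent dip = arctan|0.21043| = 11.88° (true dip is 18.6°, so apparent ≤ true as expected).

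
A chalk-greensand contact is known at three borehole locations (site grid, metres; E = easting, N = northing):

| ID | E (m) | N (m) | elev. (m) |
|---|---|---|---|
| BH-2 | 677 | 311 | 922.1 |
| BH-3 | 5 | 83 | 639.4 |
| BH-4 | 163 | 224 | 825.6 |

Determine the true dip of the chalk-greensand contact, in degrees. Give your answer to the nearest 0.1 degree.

Two edge vectors: BH-2→BH-3 = (-672, -228, -282.7), BH-2→BH-4 = (-514, -87, -96.5).
Normal n = (BH-2→BH-3) × (BH-2→BH-4) = (-2592.9, 80459.8, -58728).
So ∂z/∂E = −n_x/n_z = −0.04415 and ∂z/∂N = −n_y/n_z = 1.37004.
Gradient magnitude |∇z| = √(a² + b²) = √(0.00195 + 1.87701) = 1.37075.
True dip = arctan(1.37075) = 53.9°, dipping toward S (azimuth ≈ 178°).

53.9°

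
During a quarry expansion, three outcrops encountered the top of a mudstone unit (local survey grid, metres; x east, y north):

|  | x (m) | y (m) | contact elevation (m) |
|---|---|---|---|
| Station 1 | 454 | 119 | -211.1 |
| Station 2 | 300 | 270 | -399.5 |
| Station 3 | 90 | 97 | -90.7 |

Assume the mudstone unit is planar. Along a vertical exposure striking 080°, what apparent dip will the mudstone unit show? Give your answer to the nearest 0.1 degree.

Let the plane be z = a·x + b·y + c.
Station 2−Station 1: −154a + 151b = −188.4;  Station 3−Station 1: −364a − 22b = 120.4.
Solving gives a = −0.24053, b = −1.49299.
Unit vector along 080° is (sin 80°, cos 80°) = (0.9848, 0.1736).
Slope in that direction = a·(0.9848) + b·(0.1736) = −0.49613.
Apparent dip = arctan|0.49613| = 26.4° (true dip is 56.5°, so apparent ≤ true as expected).

26.4°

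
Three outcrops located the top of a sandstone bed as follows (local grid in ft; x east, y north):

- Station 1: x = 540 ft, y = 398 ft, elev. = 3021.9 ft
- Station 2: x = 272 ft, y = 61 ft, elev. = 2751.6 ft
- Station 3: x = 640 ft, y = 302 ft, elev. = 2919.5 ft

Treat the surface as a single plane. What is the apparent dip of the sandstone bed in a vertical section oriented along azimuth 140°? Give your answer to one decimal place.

Let the plane be z = a·x + b·y + c.
Station 2−Station 1: −268a − 337b = −270.3;  Station 3−Station 1: 100a − 96b = −102.4.
Solving gives a = −0.14404, b = 0.91663.
Unit vector along 140° is (sin 140°, cos 140°) = (0.6428, -0.7660).
Slope in that direction = a·(0.6428) + b·(-0.7660) = −0.79476.
Apparent dip = arctan|0.79476| = 38.5° (true dip is 42.9°, so apparent ≤ true as expected).

38.5°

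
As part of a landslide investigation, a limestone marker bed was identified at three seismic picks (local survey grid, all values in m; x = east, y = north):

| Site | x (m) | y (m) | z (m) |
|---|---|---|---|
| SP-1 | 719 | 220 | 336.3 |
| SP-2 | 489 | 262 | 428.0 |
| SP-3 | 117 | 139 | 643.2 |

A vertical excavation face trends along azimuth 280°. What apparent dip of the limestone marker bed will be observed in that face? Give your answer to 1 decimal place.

Let the plane be z = a·x + b·y + c.
SP-2−SP-1: −230a + 42b = 91.7;  SP-3−SP-1: −602a − 81b = 306.9.
Solving gives a = −0.46267, b = −0.35031.
Unit vector along 280° is (sin 280°, cos 280°) = (-0.9848, 0.1736).
Slope in that direction = a·(-0.9848) + b·(0.1736) = 0.39481.
Apparent dip = arctan|0.39481| = 21.5° (true dip is 30.1°, so apparent ≤ true as expected).

21.5°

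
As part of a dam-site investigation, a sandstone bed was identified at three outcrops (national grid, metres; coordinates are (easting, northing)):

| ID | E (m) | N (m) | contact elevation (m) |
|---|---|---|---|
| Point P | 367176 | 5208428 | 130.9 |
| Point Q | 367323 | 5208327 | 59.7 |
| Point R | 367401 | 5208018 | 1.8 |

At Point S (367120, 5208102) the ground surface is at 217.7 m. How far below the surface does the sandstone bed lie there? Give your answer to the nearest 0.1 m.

Two edge vectors: Point P→Point Q = (147, -101, -71.2), Point P→Point R = (225, -410, -129.1).
Normal n = (Point P→Point Q) × (Point P→Point R) = (-16152.9, 2957.7, -37545).
So ∂z/∂E = −n_x/n_z = −0.430227727 and ∂z/∂N = −n_y/n_z = 0.078777467.
Intercept c from Point P: 130.9 + 157969.30 − 410306.77 = −252206.57.
At (367120, 5208102): z_contact = −157945.20 + 410281.08 − 252206.57 = 129.31 m.
Depth below ground = 217.7 − 129.31 = 88.4 m.

88.4 m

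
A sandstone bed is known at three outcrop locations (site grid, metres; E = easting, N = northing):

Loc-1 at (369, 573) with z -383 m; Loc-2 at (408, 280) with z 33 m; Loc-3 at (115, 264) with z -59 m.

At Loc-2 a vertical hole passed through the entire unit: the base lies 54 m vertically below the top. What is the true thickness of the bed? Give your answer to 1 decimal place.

Two edge vectors: Loc-1→Loc-2 = (39, -293, 416), Loc-1→Loc-3 = (-254, -309, 324).
Normal n = (Loc-1→Loc-2) × (Loc-1→Loc-3) = (33612, -118300, -86473).
So ∂z/∂E = −n_x/n_z = 0.38870 and ∂z/∂N = −n_y/n_z = −1.36806.
|∇z| = √(a²+b²) = 1.42221, so dip δ = arctan(1.42221) = 54.89°.
True thickness = vertical thickness × cos δ = 54 × cos 54.89° = 31.1 m.

31.1 m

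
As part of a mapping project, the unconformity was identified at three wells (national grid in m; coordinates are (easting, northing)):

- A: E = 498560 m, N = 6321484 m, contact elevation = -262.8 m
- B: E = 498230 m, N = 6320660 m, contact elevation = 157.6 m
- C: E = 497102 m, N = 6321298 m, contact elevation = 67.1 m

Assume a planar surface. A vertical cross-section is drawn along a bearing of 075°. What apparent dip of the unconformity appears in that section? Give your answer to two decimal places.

Let the plane be z = a·E + b·N + c.
B−A: −330a − 824b = 420.4;  C−A: −1458a − 186b = 329.9.
Solving gives a = −0.16986, b = −0.44217.
Unit vector along 075° is (sin 75°, cos 75°) = (0.9659, 0.2588).
Slope in that direction = a·(0.9659) + b·(0.2588) = −0.27851.
Apparent dip = arctan|0.27851| = 15.56° (true dip is 25.3°, so apparent ≤ true as expected).

15.56°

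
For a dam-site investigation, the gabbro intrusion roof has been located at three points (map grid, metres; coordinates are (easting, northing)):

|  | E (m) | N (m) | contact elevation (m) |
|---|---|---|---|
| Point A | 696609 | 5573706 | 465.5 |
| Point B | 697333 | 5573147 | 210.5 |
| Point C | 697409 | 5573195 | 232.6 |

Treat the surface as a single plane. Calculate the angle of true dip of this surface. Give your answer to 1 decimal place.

24.6°

Let the plane be z = a·E + b·N + c.
Point B−Point A: 724a − 559b = −255;  Point C−Point A: 800a − 511b = −232.9.
Solving gives a = 0.00147, b = 0.45808.
Gradient magnitude |∇z| = √(a² + b²) = √(0.00000 + 0.20984) = 0.45808.
True dip = arctan(0.45808) = 24.6°, dipping toward S (azimuth ≈ 180°).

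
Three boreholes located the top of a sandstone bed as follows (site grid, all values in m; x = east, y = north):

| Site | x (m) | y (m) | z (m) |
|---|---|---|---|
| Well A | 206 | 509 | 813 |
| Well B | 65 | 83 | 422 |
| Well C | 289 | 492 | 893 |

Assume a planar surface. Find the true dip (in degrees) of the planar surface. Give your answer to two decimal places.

Let the plane be z = a·x + b·y + c.
Well B−Well A: −141a − 426b = −391;  Well C−Well A: 83a − 17b = 80.
Solving gives a = 1.07872, b = 0.56080.
Gradient magnitude |∇z| = √(a² + b²) = √(1.16363 + 0.31450) = 1.21578.
True dip = arctan(1.21578) = 50.56°, dipping toward WSW (azimuth ≈ 243°).

50.56°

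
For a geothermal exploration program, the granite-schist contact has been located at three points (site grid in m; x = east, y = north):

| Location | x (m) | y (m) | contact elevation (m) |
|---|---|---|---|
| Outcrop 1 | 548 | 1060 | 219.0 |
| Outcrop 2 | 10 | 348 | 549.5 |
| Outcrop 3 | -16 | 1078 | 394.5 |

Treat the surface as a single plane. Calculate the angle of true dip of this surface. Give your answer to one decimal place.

Let the plane be z = a·x + b·y + c.
Outcrop 2−Outcrop 1: −538a − 712b = 330.5;  Outcrop 3−Outcrop 1: −564a + 18b = 175.5.
Solving gives a = −0.31831, b = −0.22367.
Gradient magnitude |∇z| = √(a² + b²) = √(0.10132 + 0.05003) = 0.38903.
True dip = arctan(0.38903) = 21.3°, dipping toward NE (azimuth ≈ 055°).

21.3°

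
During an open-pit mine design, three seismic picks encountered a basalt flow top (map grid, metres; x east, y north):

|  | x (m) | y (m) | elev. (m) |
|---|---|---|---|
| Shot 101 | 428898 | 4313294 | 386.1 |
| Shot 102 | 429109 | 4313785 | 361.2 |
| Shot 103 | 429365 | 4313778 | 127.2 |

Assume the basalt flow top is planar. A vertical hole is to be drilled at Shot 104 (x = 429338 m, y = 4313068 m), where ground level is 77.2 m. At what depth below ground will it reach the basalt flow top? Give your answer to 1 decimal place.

165.6 m

Two edge vectors: Shot 101→Shot 102 = (211, 491, -24.9), Shot 101→Shot 103 = (467, 484, -258.9).
Normal n = (Shot 101→Shot 102) × (Shot 101→Shot 103) = (-115068.3, 42999.6, -127173).
So ∂z/∂x = −n_x/n_z = −0.904817060 and ∂z/∂y = −n_y/n_z = 0.338118940.
Intercept c from Shot 101: 386.1 + 388074.23 − 1458406.40 = −1069946.07.
At (429338, 4313068): z_contact = −388472.35 + 1458329.98 − 1069946.07 = -88.43 m.
Depth below ground = 77.2 − (-88.43) = 165.6 m.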